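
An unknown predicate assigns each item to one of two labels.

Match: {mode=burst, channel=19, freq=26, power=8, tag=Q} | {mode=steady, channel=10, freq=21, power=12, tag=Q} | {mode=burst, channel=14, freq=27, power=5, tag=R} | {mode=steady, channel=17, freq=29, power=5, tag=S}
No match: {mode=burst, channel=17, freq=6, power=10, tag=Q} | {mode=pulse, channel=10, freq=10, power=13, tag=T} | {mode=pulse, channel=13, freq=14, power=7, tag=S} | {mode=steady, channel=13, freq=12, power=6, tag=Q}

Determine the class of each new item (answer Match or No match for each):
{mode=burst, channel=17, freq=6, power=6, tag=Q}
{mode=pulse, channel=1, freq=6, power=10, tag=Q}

No match, No match

The common property of the 'Match' items is: freq ≥ 21. No 'No match' item has it.
{mode=burst, channel=17, freq=6, power=6, tag=Q} → freq = 6 → No match.
{mode=pulse, channel=1, freq=6, power=10, tag=Q} → freq = 6 → No match.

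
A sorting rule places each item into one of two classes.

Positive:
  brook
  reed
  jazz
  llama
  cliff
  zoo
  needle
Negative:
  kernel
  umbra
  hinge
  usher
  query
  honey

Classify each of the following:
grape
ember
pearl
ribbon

The pattern is that an item is 'Positive' exactly when: has a double letter.

Negative, Negative, Negative, Positive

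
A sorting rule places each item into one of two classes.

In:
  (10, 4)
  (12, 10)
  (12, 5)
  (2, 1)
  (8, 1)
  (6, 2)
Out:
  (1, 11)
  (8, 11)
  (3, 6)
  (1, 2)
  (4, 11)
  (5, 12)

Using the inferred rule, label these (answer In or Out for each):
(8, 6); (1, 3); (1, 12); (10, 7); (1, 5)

The pattern is that an item is 'In' exactly when: first > second.
(8, 6) — 8 > 6, hence In. (1, 3) — 1 < 3, hence Out. (1, 12) — 1 < 12, hence Out. (10, 7) — 10 > 7, hence In. (1, 5) — 1 < 5, hence Out.

In, Out, Out, In, Out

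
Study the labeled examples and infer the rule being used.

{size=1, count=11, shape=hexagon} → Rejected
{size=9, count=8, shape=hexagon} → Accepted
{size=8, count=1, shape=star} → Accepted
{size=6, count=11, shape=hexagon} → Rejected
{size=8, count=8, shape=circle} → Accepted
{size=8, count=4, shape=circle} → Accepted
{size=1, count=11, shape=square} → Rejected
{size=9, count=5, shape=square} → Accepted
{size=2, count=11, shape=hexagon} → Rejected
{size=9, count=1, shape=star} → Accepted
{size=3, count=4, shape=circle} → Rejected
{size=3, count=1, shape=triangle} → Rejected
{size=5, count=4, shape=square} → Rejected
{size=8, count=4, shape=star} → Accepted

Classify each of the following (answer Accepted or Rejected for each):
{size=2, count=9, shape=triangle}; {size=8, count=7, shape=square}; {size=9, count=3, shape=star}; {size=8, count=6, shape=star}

Rejected, Accepted, Accepted, Accepted

Rule: size ≥ 8. This holds for each 'Accepted' example and fails for each 'Rejected' one.
{size=2, count=9, shape=triangle}: size = 2 — lacks this property, so Rejected. {size=8, count=7, shape=square}: size = 8 — has this property, so Accepted. {size=9, count=3, shape=star}: size = 9 — has this property, so Accepted. {size=8, count=6, shape=star}: size = 8 — has this property, so Accepted.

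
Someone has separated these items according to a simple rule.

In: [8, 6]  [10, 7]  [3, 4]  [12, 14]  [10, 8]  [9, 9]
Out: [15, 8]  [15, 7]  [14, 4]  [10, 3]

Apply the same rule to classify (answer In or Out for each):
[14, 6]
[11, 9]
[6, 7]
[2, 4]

The rule appears to be: |first − second| ≤ 3.
[14, 6]: Out (|14−6| = 8). [11, 9]: In (|11−9| = 2). [6, 7]: In (|6−7| = 1). [2, 4]: In (|2−4| = 2).

Out, In, In, In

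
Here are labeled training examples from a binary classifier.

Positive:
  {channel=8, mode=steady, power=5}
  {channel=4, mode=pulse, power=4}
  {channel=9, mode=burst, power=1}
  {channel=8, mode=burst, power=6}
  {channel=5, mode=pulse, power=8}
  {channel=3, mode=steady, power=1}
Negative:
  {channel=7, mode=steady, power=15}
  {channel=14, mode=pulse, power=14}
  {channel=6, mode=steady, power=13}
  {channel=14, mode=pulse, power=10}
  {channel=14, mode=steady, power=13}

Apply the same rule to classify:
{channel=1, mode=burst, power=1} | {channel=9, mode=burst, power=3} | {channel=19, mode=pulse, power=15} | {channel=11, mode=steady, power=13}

Positive, Positive, Negative, Negative

The rule appears to be: power ≤ 8.
{channel=1, mode=burst, power=1}: power = 1 — meets the rule, so Positive.
{channel=9, mode=burst, power=3}: power = 3 — meets the rule, so Positive.
{channel=19, mode=pulse, power=15}: power = 15 — doesn't qualify, so Negative.
{channel=11, mode=steady, power=13}: power = 13 — doesn't qualify, so Negative.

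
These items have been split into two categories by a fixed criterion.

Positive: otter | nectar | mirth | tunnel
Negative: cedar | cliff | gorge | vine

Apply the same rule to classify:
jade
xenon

The simplest hypothesis consistent with all the labels is: contains 't'.
jade: no 't' — doesn't match, so Negative. xenon: no 't' — doesn't match, so Negative.

Negative, Negative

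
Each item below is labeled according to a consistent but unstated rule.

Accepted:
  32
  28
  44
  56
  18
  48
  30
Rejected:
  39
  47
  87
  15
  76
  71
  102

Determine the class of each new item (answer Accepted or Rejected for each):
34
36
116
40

The common property of the 'Accepted' items is: even AND at most 56. No 'Rejected' item has it.
34 — 34 is even, 34 ≤ 56, hence Accepted. 36 — 36 is even, 36 ≤ 56, hence Accepted. 116 — 116 is even, 116 > 56, hence Rejected. 40 — 40 is even, 40 ≤ 56, hence Accepted.

Accepted, Accepted, Rejected, Accepted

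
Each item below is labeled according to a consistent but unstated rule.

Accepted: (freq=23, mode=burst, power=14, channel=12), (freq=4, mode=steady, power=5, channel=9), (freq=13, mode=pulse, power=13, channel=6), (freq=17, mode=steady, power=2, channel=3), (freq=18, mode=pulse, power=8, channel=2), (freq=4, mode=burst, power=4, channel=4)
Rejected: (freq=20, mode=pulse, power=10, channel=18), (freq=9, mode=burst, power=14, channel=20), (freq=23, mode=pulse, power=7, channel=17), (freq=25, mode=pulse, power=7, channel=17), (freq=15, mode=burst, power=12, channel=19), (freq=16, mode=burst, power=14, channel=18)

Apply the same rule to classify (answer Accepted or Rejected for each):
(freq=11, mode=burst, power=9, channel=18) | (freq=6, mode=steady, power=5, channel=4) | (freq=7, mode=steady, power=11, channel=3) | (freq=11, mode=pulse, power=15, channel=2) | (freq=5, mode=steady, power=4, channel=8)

Rejected, Accepted, Accepted, Accepted, Accepted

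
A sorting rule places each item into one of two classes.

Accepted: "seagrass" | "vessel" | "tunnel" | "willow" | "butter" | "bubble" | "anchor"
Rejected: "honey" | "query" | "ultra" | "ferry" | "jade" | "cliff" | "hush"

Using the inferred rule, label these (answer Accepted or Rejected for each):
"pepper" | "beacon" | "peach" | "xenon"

Accepted, Accepted, Rejected, Rejected

One predicate separates the groups cleanly: length ≥ 6.
"pepper" — length 6, hence Accepted.
"beacon" — length 6, hence Accepted.
"peach" — length 5, hence Rejected.
"xenon" — length 5, hence Rejected.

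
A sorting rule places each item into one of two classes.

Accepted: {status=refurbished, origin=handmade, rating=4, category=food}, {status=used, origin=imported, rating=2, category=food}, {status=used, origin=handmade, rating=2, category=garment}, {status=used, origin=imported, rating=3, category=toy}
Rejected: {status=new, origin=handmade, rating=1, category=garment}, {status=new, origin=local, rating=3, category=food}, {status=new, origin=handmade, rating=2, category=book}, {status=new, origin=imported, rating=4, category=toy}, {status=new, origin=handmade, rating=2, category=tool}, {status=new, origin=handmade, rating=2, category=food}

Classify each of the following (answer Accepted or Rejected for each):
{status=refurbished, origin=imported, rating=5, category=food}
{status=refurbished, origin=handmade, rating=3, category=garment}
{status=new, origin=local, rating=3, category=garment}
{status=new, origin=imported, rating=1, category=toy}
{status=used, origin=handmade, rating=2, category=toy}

One predicate separates the groups cleanly: status is not new.

Accepted, Accepted, Rejected, Rejected, Accepted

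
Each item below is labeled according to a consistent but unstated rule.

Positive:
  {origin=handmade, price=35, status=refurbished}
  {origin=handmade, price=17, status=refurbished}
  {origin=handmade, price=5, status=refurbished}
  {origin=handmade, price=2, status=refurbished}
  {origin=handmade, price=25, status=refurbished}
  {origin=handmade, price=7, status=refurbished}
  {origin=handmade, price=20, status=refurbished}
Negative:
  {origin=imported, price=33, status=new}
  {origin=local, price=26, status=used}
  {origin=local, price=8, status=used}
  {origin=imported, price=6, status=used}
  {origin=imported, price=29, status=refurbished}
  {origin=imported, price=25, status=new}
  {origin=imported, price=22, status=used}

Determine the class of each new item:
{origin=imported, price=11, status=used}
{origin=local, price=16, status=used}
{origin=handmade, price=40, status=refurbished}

A rule that fits every label: origin is handmade — true of each 'Positive' example, false of each 'Negative' one.
{origin=imported, price=11, status=used} → origin is imported → Negative.
{origin=local, price=16, status=used} → origin is local → Negative.
{origin=handmade, price=40, status=refurbished} → origin is handmade → Positive.

Negative, Negative, Positive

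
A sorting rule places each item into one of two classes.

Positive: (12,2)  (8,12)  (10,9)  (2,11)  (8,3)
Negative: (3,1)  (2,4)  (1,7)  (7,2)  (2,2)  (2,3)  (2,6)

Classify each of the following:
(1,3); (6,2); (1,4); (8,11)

A rule that fits every label: sum ≥ 11 — true of each 'Positive' example, false of each 'Negative' one.
(1,3) → 1+3 = 4 → Negative.
(6,2) → 6+2 = 8 → Negative.
(1,4) → 1+4 = 5 → Negative.
(8,11) → 8+11 = 19 → Positive.

Negative, Negative, Negative, Positive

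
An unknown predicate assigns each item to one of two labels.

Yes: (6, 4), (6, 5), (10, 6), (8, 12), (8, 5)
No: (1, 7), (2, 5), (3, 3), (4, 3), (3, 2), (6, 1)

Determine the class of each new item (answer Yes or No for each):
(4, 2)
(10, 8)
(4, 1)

All 'Yes' examples share one property — sum ≥ 10 — and every 'No' example lacks it.

No, Yes, No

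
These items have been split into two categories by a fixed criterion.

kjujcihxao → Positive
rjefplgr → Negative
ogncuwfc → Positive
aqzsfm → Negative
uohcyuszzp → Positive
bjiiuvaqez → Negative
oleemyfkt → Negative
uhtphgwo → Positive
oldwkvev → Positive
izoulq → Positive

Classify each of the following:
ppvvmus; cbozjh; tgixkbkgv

Negative, Positive, Negative

The simplest hypothesis consistent with all the labels is: even length AND contains 'o'.
ppvvmus: Negative (length 7, no 'o').
cbozjh: Positive (length 6, has 'o').
tgixkbkgv: Negative (length 9, no 'o').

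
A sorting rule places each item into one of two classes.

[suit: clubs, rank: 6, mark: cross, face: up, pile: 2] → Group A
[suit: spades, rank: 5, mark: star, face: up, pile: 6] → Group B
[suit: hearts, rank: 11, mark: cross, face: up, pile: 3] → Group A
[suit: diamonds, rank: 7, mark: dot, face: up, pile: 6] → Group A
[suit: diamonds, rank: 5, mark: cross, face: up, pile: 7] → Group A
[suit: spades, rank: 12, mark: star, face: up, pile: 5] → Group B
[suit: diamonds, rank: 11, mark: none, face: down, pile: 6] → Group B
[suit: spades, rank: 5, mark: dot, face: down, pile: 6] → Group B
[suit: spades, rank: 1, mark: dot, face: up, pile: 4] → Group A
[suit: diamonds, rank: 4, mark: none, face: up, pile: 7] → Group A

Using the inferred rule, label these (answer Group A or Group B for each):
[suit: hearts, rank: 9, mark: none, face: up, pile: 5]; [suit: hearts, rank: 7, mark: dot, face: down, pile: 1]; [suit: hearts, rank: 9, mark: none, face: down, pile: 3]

Group A, Group B, Group B

The pattern is that an item is 'Group A' exactly when: face is up AND mark is not star.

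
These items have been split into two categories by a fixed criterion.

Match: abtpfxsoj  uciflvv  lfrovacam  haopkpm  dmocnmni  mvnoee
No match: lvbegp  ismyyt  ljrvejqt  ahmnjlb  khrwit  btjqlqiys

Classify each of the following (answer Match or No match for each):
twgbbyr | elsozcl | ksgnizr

No match, Match, No match

The pattern is that an item is 'Match' exactly when: has ≥ 2 vowels.
twgbbyr — 0 vowels, hence No match.
elsozcl — 2 vowels, hence Match.
ksgnizr — 1 vowel, hence No match.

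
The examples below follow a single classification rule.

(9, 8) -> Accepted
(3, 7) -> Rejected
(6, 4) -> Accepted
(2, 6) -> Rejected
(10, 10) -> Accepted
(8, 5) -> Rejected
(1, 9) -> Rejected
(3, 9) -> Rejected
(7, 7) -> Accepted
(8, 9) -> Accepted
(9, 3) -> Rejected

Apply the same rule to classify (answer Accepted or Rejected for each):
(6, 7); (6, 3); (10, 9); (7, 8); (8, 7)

The distinguishing property — |first − second| ≤ 2 — holds for all the 'Accepted' cases and none of the 'Rejected' cases.
(6, 7): |6−7| = 1, meets the rule → Accepted. (6, 3): |6−3| = 3, fails the rule → Rejected. (10, 9): |10−9| = 1, meets the rule → Accepted. (7, 8): |7−8| = 1, meets the rule → Accepted. (8, 7): |8−7| = 1, meets the rule → Accepted.

Accepted, Rejected, Accepted, Accepted, Accepted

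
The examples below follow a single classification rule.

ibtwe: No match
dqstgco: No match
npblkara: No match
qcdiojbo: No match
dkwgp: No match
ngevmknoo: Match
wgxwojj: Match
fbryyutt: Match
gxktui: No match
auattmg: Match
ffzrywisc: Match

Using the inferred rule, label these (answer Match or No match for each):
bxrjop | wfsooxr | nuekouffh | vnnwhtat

No match, Match, Match, Match

One predicate separates the groups cleanly: has a double letter.
bxrjop: no doubled letter — does not pass, so No match. wfsooxr: 'oo' doubled — has this property, so Match. nuekouffh: 'ff' doubled — has this property, so Match. vnnwhtat: 'nn' doubled — has this property, so Match.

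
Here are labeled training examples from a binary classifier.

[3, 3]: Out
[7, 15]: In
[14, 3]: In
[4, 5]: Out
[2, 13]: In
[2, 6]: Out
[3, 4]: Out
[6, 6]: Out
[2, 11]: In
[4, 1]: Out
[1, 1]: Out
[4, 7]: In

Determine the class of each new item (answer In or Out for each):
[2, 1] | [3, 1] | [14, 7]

Out, Out, In

Every 'In' example satisfies: max ≥ 7. None of the 'Out' examples do.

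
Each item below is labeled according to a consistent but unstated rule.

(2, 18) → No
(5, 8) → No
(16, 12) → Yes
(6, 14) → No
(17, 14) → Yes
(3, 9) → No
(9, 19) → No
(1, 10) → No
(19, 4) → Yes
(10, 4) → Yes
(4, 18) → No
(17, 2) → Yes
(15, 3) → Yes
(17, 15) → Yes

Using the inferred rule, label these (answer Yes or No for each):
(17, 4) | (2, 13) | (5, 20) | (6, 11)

Yes, No, No, No

'Yes' ⟺ first > second.
(17, 4) → 17 > 4 → Yes. (2, 13) → 2 < 13 → No. (5, 20) → 5 < 20 → No. (6, 11) → 6 < 11 → No.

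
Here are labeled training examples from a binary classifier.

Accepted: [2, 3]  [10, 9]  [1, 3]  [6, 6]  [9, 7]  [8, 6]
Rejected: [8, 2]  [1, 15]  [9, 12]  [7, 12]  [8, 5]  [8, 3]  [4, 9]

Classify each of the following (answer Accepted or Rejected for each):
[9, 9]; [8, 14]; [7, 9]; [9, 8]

All 'Accepted' examples share one property — |first − second| ≤ 2 — and every 'Rejected' example lacks it.

Accepted, Rejected, Accepted, Accepted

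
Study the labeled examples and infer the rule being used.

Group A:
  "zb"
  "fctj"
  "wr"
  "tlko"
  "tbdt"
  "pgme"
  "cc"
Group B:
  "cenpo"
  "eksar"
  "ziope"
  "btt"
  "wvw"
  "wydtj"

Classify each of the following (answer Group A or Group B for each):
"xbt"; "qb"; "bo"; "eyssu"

Group B, Group A, Group A, Group B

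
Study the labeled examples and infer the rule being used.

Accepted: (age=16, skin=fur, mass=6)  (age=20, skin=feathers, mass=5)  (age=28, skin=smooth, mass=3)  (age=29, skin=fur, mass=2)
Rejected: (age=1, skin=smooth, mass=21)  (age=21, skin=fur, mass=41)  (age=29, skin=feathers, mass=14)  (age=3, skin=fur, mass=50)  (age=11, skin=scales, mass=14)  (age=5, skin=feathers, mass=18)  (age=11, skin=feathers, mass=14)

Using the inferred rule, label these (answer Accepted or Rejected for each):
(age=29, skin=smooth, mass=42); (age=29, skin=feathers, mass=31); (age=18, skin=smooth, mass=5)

A rule that fits every label: mass ≤ 6 — true of each 'Accepted' example, false of each 'Rejected' one.
(age=29, skin=smooth, mass=42) → mass = 42 → Rejected. (age=29, skin=feathers, mass=31) → mass = 31 → Rejected. (age=18, skin=smooth, mass=5) → mass = 5 → Accepted.

Rejected, Rejected, Accepted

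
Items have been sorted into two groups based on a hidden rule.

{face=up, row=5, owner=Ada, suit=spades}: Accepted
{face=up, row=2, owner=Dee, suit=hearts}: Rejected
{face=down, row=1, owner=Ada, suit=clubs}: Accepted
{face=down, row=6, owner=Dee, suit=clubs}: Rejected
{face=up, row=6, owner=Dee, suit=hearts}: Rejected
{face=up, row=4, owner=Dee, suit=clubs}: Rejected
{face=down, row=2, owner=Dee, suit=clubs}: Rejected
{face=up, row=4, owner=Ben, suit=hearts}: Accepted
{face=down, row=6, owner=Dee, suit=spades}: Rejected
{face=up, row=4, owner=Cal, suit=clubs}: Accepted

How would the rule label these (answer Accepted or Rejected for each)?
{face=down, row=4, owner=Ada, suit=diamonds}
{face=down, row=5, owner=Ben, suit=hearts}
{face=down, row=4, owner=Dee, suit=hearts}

Checking candidate rules against both groups, what survives is: owner is not Dee.

Accepted, Accepted, Rejected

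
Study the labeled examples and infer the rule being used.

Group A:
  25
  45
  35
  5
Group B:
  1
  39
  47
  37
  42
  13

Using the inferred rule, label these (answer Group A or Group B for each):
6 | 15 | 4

The classifier is using: multiple of 5.

Group B, Group A, Group B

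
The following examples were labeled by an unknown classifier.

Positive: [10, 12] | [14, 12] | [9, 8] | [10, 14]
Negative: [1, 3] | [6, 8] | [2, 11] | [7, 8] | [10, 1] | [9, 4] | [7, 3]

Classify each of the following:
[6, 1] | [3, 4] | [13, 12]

Negative, Negative, Positive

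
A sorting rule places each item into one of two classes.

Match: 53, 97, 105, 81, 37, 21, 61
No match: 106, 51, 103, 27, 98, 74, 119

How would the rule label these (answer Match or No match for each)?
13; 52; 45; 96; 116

Match, No match, Match, No match, No match

Checking candidate rules against both groups, what survives is: ≡ 1 (mod 4).
13: Match (13 mod 4 = 1).
52: No match (52 mod 4 = 0).
45: Match (45 mod 4 = 1).
96: No match (96 mod 4 = 0).
116: No match (116 mod 4 = 0).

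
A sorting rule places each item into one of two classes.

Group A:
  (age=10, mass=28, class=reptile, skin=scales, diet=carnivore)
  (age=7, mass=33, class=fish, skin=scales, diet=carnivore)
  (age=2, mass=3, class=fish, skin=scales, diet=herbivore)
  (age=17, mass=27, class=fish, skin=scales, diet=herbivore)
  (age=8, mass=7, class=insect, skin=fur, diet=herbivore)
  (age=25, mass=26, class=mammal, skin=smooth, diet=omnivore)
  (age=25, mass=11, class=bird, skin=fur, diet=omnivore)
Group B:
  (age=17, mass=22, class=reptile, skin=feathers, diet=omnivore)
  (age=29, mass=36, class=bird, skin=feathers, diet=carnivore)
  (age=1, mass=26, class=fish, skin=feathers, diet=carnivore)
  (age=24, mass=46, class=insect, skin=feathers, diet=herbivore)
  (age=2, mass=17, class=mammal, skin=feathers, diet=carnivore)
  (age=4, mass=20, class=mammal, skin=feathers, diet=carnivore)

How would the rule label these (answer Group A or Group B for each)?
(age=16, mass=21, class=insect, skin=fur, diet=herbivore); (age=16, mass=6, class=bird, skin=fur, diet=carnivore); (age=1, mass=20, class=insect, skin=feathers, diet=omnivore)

'Group A' ⟺ skin is not feathers.
(age=16, mass=21, class=insect, skin=fur, diet=herbivore): Group A (skin is fur).
(age=16, mass=6, class=bird, skin=fur, diet=carnivore): Group A (skin is fur).
(age=1, mass=20, class=insect, skin=feathers, diet=omnivore): Group B (skin is feathers).

Group A, Group A, Group B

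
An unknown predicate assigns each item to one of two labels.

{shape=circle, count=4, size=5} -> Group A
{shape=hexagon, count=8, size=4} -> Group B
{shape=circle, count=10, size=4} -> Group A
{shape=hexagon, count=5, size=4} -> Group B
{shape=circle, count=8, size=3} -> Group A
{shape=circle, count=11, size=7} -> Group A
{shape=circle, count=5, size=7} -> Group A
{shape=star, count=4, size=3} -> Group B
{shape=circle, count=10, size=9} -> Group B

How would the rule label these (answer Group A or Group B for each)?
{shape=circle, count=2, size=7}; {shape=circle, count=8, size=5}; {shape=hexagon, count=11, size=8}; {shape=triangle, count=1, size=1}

A rule that fits every label: shape is circle AND size ≤ 7 — true of each 'Group A' example, false of each 'Group B' one.

Group A, Group A, Group B, Group B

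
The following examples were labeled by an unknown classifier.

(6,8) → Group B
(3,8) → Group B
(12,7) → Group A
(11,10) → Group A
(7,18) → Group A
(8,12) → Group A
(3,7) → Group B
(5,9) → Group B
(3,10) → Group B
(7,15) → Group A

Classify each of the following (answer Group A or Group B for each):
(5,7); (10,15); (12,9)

The simplest hypothesis consistent with all the labels is: sum ≥ 19.
(5,7) — 5+7 = 12, hence Group B.
(10,15) — 10+15 = 25, hence Group A.
(12,9) — 12+9 = 21, hence Group A.

Group B, Group A, Group A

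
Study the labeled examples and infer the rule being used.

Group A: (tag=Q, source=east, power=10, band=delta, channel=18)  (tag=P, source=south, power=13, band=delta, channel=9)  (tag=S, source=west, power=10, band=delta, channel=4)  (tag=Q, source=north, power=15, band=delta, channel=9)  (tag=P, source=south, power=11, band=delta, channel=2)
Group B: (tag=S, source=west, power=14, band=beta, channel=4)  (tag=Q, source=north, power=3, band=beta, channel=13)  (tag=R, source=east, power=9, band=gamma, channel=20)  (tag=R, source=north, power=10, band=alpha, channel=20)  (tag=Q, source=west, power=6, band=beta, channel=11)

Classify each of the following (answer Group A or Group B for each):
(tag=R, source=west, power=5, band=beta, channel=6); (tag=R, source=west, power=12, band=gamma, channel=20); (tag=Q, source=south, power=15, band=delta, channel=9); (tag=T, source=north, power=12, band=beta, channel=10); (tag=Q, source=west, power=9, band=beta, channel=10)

Group B, Group B, Group A, Group B, Group B

Rule: band is delta. This holds for each 'Group A' example and fails for each 'Group B' one.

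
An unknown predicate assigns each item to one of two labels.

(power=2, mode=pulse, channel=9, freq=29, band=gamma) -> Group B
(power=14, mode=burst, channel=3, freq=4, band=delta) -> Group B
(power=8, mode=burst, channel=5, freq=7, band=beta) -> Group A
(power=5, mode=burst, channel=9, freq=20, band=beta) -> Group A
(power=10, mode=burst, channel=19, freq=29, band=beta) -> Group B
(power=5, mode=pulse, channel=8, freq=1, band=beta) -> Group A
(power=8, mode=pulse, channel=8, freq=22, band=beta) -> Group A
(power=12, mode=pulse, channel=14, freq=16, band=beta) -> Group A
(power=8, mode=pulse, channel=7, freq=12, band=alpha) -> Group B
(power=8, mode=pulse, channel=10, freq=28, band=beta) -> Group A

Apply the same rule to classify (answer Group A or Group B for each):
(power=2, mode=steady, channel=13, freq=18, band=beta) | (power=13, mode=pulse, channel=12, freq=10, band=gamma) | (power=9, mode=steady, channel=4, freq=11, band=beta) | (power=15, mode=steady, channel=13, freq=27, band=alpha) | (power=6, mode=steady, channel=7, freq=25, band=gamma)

The distinguishing property — band is beta AND freq ≤ 28 — holds for all the 'Group A' cases and none of the 'Group B' cases.
(power=2, mode=steady, channel=13, freq=18, band=beta) — band is beta, freq = 18, hence Group A. (power=13, mode=pulse, channel=12, freq=10, band=gamma) — band is gamma, freq = 10, hence Group B. (power=9, mode=steady, channel=4, freq=11, band=beta) — band is beta, freq = 11, hence Group A. (power=15, mode=steady, channel=13, freq=27, band=alpha) — band is alpha, freq = 27, hence Group B. (power=6, mode=steady, channel=7, freq=25, band=gamma) — band is gamma, freq = 25, hence Group B.

Group A, Group B, Group A, Group B, Group B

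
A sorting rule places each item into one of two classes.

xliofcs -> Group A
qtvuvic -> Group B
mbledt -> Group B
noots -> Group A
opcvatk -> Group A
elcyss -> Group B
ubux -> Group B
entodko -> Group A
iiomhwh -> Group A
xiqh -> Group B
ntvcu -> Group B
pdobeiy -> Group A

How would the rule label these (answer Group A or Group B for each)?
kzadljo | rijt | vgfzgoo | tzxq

Group A, Group B, Group A, Group B

The rule appears to be: contains 'o'.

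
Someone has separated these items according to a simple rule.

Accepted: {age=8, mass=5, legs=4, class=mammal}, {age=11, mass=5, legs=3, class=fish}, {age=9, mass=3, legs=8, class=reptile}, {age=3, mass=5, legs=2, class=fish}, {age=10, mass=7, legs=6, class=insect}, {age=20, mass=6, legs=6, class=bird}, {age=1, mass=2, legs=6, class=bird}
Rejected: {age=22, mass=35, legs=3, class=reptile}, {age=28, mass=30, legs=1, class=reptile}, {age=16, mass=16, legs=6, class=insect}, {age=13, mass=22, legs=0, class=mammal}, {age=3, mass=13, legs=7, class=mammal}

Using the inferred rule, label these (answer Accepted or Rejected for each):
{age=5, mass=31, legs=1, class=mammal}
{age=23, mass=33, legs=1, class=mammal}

The distinguishing property — mass ≤ 7 — holds for all the 'Accepted' cases and none of the 'Rejected' cases.
{age=5, mass=31, legs=1, class=mammal} — mass = 31, hence Rejected.
{age=23, mass=33, legs=1, class=mammal} — mass = 33, hence Rejected.

Rejected, Rejected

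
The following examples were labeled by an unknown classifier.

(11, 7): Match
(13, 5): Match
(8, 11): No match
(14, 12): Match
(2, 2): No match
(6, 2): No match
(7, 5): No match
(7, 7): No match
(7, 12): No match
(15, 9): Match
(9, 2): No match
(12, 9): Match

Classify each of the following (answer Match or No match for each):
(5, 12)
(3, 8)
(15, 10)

No match, No match, Match

The common property of the 'Match' items is: first ≥ 11. No 'No match' item has it.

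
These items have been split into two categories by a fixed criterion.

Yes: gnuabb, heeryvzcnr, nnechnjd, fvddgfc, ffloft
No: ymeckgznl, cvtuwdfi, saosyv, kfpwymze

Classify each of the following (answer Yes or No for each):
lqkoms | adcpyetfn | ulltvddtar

No, No, Yes

The distinguishing property — has a double letter — holds for all the 'Yes' cases and none of the 'No' cases.
lqkoms: no doubled letter — fails this test, so No. adcpyetfn: no doubled letter — fails this test, so No. ulltvddtar: 'll' doubled — matches, so Yes.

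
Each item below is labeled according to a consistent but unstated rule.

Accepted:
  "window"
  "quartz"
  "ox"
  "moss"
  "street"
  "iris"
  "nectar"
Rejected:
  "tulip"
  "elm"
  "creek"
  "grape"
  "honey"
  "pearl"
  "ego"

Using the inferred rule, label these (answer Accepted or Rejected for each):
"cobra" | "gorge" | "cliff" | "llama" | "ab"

Rejected, Rejected, Rejected, Rejected, Accepted

One predicate separates the groups cleanly: even length.
Rejected: "cobra", since length 5. Rejected: "gorge", since length 5. Rejected: "cliff", since length 5. Rejected: "llama", since length 5. Accepted: "ab", since length 2.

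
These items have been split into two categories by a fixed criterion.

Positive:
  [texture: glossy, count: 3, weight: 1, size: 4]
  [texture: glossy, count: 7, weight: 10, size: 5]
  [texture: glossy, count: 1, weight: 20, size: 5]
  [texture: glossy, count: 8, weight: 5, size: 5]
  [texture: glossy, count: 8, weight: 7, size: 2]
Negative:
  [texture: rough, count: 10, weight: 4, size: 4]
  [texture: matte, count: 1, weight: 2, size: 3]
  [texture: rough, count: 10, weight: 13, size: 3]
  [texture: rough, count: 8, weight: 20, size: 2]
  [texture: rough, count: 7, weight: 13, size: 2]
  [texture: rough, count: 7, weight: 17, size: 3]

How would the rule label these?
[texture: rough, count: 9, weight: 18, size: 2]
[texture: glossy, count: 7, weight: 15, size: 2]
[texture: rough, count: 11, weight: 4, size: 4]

Rule: texture is glossy. This holds for each 'Positive' example and fails for each 'Negative' one.
[texture: rough, count: 9, weight: 18, size: 2]: texture is rough — does not pass, so Negative. [texture: glossy, count: 7, weight: 15, size: 2]: texture is glossy — matches, so Positive. [texture: rough, count: 11, weight: 4, size: 4]: texture is rough — does not pass, so Negative.

Negative, Positive, Negative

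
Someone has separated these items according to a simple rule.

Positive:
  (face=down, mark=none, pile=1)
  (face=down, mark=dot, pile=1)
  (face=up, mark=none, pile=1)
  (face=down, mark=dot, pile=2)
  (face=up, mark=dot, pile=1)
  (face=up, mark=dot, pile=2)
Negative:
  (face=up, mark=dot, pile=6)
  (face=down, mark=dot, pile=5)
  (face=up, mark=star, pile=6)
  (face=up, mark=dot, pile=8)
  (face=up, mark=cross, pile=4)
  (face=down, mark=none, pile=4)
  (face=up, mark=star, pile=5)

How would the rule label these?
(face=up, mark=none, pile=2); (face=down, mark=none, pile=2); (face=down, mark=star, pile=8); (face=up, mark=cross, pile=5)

Positive, Positive, Negative, Negative

One predicate separates the groups cleanly: pile ≤ 2.
(face=up, mark=none, pile=2) — pile = 2, hence Positive.
(face=down, mark=none, pile=2) — pile = 2, hence Positive.
(face=down, mark=star, pile=8) — pile = 8, hence Negative.
(face=up, mark=cross, pile=5) — pile = 5, hence Negative.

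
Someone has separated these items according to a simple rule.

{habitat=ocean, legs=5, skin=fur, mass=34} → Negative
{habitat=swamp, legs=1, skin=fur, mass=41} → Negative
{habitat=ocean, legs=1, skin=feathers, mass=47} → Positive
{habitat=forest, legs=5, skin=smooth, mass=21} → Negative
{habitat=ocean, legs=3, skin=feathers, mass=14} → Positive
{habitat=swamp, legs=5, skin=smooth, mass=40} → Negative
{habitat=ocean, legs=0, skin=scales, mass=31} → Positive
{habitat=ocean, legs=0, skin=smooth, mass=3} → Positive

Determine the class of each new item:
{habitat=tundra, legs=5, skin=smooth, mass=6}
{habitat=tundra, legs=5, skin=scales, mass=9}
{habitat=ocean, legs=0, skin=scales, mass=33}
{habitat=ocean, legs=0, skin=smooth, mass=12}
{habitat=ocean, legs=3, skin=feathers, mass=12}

The common property of the 'Positive' items is: habitat is ocean AND legs ≤ 3. No 'Negative' item has it.
{habitat=tundra, legs=5, skin=smooth, mass=6}: habitat is tundra, legs = 5, fails the rule → Negative.
{habitat=tundra, legs=5, skin=scales, mass=9}: habitat is tundra, legs = 5, fails the rule → Negative.
{habitat=ocean, legs=0, skin=scales, mass=33}: habitat is ocean, legs = 0, matches → Positive.
{habitat=ocean, legs=0, skin=smooth, mass=12}: habitat is ocean, legs = 0, matches → Positive.
{habitat=ocean, legs=3, skin=feathers, mass=12}: habitat is ocean, legs = 3, matches → Positive.

Negative, Negative, Positive, Positive, Positive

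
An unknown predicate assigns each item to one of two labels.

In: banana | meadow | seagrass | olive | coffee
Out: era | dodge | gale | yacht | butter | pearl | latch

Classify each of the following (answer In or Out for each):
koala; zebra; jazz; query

In, Out, Out, Out

Rule: has ≥ 3 vowels. This holds for each 'In' example and fails for each 'Out' one.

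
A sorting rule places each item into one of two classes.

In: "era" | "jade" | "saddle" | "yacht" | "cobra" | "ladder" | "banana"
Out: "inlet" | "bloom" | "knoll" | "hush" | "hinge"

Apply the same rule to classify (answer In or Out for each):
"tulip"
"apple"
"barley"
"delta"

Out, In, In, In

All 'In' examples share one property — contains 'a' — and every 'Out' example lacks it.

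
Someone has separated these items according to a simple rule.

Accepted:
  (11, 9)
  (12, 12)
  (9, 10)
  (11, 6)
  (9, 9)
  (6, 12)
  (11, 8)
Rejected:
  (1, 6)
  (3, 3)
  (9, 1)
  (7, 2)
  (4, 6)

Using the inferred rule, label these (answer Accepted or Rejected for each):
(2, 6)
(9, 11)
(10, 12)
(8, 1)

The simplest hypothesis consistent with all the labels is: sum ≥ 17.

Rejected, Accepted, Accepted, Rejected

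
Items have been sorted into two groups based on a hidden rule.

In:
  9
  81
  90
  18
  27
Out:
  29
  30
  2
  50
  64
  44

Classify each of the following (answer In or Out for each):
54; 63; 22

One predicate separates the groups cleanly: multiple of 9.
54 → 54 = 9·6 → In.
63 → 63 = 9·7 → In.
22 → 22 = 9·2 + 4 → Out.

In, In, Out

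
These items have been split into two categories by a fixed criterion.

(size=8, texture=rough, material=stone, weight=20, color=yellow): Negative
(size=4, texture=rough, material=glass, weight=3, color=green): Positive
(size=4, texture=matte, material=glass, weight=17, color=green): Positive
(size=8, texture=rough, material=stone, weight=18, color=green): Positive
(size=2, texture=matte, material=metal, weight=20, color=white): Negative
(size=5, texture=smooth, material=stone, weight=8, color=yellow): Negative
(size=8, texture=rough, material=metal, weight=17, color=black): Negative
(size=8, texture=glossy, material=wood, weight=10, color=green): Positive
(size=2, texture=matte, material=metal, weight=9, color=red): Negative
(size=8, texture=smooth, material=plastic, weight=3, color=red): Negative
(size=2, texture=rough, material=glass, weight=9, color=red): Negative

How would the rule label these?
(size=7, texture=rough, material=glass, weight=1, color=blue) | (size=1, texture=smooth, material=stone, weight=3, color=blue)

Negative, Negative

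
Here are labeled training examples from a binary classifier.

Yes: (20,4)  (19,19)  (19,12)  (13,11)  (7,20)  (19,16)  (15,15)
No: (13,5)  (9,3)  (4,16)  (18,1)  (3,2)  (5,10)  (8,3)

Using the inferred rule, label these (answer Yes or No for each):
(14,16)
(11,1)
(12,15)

The rule appears to be: sum ≥ 24.

Yes, No, Yes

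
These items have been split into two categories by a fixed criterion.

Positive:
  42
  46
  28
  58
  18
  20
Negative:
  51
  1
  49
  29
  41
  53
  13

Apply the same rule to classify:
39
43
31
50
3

One predicate separates the groups cleanly: even.
39 — 39 is odd, hence Negative.
43 — 43 is odd, hence Negative.
31 — 31 is odd, hence Negative.
50 — 50 is even, hence Positive.
3 — 3 is odd, hence Negative.

Negative, Negative, Negative, Positive, Negative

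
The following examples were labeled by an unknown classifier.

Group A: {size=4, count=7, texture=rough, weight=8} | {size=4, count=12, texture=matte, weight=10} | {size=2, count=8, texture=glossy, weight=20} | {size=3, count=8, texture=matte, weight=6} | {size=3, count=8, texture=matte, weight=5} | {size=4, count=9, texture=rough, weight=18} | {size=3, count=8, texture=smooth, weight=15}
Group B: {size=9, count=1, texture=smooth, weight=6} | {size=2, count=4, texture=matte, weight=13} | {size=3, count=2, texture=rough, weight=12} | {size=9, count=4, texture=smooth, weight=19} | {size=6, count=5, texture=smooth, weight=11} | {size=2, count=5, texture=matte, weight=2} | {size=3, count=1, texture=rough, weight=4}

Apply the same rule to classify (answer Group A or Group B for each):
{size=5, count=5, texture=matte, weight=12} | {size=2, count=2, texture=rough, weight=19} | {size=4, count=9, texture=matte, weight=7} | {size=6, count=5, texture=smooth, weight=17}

One predicate separates the groups cleanly: count ≥ 7.
{size=5, count=5, texture=matte, weight=12}: count = 5, does not pass → Group B. {size=2, count=2, texture=rough, weight=19}: count = 2, does not pass → Group B. {size=4, count=9, texture=matte, weight=7}: count = 9, matches → Group A. {size=6, count=5, texture=smooth, weight=17}: count = 5, does not pass → Group B.

Group B, Group B, Group A, Group B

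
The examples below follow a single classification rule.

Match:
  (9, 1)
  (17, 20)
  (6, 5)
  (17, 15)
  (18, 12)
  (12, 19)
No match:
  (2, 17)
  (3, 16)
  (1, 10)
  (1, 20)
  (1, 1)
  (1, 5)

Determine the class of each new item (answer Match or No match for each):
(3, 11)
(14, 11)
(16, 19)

A rule that fits every label: first ≥ 5 — true of each 'Match' example, false of each 'No match' one.

No match, Match, Match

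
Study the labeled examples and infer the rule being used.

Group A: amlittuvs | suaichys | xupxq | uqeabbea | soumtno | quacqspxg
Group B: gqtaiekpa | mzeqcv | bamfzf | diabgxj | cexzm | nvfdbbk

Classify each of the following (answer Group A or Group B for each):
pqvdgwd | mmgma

Checking candidate rules against both groups, what survives is: contains 'u'.
pqvdgwd — no 'u', hence Group B.
mmgma — no 'u', hence Group B.

Group B, Group B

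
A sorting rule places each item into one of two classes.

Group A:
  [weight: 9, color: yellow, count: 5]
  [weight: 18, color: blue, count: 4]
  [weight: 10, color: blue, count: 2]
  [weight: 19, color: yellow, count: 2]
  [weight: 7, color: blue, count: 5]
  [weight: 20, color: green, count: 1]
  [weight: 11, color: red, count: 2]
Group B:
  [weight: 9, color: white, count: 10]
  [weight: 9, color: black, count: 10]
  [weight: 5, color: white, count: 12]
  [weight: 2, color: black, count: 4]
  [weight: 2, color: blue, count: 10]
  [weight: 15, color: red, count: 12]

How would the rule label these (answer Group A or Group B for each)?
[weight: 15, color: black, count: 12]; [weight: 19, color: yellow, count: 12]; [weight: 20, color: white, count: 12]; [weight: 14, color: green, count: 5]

All 'Group A' examples share one property — count ≤ 5 AND weight ≥ 5 — and every 'Group B' example lacks it.

Group B, Group B, Group B, Group A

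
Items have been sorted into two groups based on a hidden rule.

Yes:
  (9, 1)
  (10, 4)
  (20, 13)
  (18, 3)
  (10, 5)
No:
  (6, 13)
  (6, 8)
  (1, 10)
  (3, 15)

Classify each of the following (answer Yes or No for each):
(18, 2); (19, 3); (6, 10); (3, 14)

Yes, Yes, No, No

One predicate separates the groups cleanly: first > second.
(18, 2) — 18 > 2, hence Yes. (19, 3) — 19 > 3, hence Yes. (6, 10) — 6 < 10, hence No. (3, 14) — 3 < 14, hence No.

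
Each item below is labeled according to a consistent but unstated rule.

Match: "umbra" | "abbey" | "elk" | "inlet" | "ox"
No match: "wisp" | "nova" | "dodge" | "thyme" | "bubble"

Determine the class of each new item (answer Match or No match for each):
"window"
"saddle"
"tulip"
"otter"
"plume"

No match, No match, No match, Match, No match

Every 'Match' example satisfies: starts with a vowel. None of the 'No match' examples do.
No match: "window", since starts with 'w'.
No match: "saddle", since starts with 's'.
No match: "tulip", since starts with 't'.
Match: "otter", since starts with 'o'.
No match: "plume", since starts with 'p'.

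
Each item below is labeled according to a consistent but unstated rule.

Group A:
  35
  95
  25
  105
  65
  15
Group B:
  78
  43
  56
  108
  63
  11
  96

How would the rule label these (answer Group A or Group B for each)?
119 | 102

Group B, Group B

All 'Group A' examples share one property — multiple of 5 — and every 'Group B' example lacks it.
119 → 119 = 5·23 + 4 → Group B. 102 → 102 = 5·20 + 2 → Group B.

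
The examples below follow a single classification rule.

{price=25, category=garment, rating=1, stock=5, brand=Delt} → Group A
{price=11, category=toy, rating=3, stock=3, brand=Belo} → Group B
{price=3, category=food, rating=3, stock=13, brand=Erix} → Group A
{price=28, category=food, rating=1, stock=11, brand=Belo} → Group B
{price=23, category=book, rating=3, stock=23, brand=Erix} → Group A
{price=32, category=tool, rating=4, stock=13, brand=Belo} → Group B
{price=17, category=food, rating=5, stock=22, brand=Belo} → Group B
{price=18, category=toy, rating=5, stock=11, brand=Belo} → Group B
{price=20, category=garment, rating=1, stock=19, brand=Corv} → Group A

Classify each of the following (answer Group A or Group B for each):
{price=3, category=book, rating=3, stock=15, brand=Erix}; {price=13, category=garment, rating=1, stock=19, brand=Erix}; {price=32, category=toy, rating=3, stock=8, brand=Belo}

Group A, Group A, Group B

'Group A' ⟺ brand is not Belo.
Group A: {price=3, category=book, rating=3, stock=15, brand=Erix}, since brand is Erix. Group A: {price=13, category=garment, rating=1, stock=19, brand=Erix}, since brand is Erix. Group B: {price=32, category=toy, rating=3, stock=8, brand=Belo}, since brand is Belo.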